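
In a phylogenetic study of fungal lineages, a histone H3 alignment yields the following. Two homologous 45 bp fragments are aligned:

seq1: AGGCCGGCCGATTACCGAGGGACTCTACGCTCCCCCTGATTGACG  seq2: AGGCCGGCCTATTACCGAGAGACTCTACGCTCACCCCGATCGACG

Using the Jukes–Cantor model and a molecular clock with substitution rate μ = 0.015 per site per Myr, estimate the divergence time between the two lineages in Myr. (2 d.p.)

4.01

The sequences differ at 5 of 45 sites (10, 20, 33, 37, 41), so p = 5/45 ≈ 0.111111.
d = −(3/4) ln(1 − 4p/3) = −0.75 ln(1 − 0.148148) = −0.75 ln(0.851852)
  = −0.75 × (-0.160342) = 0.120257 substitutions/site.
Under a molecular clock d = 2μt, so t = d/(2μ) = 0.120257 / (2 × 0.015) = 4.01 Myr.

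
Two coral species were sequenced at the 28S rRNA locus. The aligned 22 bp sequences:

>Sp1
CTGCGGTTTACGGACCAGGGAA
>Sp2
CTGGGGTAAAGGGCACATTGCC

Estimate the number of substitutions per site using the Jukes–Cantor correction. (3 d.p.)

The sequences differ at 10 of 22 sites (4, 8, 9, 11, 14, 15, 18, 19, 21, 22), so p = 10/22 ≈ 0.454545.
d = −(3/4) ln(1 − 4p/3) = −0.75 ln(1 − 0.60606) = −0.75 ln(0.39394)
  = −0.75 × (-0.931557) = 0.698668 substitutions/site.

0.699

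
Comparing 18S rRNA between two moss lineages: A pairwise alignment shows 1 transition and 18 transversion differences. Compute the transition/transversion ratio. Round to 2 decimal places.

0.06

R = 1/18 = 0.055555… ≈ 0.06 (to 2 d.p.).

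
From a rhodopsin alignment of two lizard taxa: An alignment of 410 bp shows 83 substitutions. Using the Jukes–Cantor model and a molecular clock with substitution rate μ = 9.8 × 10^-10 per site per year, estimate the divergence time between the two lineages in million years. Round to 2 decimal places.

120.38

p = 83/410 ≈ 0.202439.
d = −(3/4) ln(1 − 4p/3) = −0.75 ln(1 − 0.269919) = −0.75 ln(0.730081)
  = −0.75 × (-0.314600) = 0.235950 substitutions/site.
Under a molecular clock d = 2μt, so t = d/(2μ) = 0.235950 / (2 × 9.8 × 10^-10) = 120.38 million years.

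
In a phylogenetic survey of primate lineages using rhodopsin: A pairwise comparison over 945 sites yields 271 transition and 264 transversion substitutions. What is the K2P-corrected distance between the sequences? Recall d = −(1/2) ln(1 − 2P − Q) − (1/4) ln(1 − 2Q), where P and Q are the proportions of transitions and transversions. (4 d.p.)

1.1629

P = 271/945 ≈ 0.286772 and Q = 264/945 ≈ 0.279365.
Under the Kimura two-parameter model, d = −½ ln(1 − 2P − Q) − ¼ ln(1 − 2Q).
1 − 2P − Q = 0.147091, giving −½ ln(0.147091) = 0.958352.
1 − 2Q = 0.44127, giving −¼ ln(0.44127) = 0.204525.
d = 0.958352 + 0.204525 = 1.162877.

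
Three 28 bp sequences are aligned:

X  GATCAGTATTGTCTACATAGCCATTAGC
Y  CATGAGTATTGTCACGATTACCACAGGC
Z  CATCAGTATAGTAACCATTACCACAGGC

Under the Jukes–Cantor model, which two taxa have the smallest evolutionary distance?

X–Y: 10/28 differ, p = 0.357, d = 0.485.
X–Z: 10/28 differ, p = 0.357, d = 0.485.
Y–Z: 4/28 differ, p = 0.143, d = 0.158.
The smallest distance is between Y and Z.

Y and Z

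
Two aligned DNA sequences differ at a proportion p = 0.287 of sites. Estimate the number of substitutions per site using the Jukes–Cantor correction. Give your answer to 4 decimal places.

0.3618

d = −(3/4) ln(1 − 4p/3) = −0.75 ln(1 − 0.382667) = −0.75 ln(0.617333)
  = −0.75 × (-0.482347) = 0.361760 substitutions/site.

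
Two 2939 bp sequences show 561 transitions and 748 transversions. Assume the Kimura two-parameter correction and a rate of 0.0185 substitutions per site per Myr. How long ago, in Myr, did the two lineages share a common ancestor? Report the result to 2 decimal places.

P = 561/2939 ≈ 0.190881 and Q = 748/2939 ≈ 0.254508.
Under the Kimura two-parameter model, d = −½ ln(1 − 2P − Q) − ¼ ln(1 − 2Q).
1 − 2P − Q = 0.36373, giving −½ ln(0.36373) = 0.505672.
1 − 2Q = 0.490984, giving −¼ ln(0.490984) = 0.177836.
d = 0.505672 + 0.177836 = 0.683508.
Under a molecular clock d = 2μt, so t = d/(2μ) = 0.683508 / (2 × 0.0185) = 18.47 Myr.

18.47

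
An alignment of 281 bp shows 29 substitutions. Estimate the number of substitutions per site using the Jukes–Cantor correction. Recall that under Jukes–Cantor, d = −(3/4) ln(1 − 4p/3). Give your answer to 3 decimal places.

0.111

p = 29/281 ≈ 0.103203.
d = −(3/4) ln(1 − 4p/3) = −0.75 ln(1 − 0.137604) = −0.75 ln(0.862396)
  = −0.75 × (-0.148041) = 0.111031 substitutions/site.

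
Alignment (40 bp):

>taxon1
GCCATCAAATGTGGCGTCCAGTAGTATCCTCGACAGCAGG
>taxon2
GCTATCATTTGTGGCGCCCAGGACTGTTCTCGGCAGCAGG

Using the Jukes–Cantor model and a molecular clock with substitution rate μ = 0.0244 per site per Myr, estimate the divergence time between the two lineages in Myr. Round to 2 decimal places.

The sequences differ at 9 of 40 sites (3, 8, 9, 17, 22, 24, 26, 28, 33), so p = 9/40 = 0.225.
d = −(3/4) ln(1 − 4p/3) = −0.75 ln(1 − 0.3) = −0.75 ln(0.7)
  = −0.75 × (-0.356675) = 0.267506 substitutions/site.
Under a molecular clock d = 2μt, so t = d/(2μ) = 0.267506 / (2 × 0.0244) = 5.48 Myr.

5.48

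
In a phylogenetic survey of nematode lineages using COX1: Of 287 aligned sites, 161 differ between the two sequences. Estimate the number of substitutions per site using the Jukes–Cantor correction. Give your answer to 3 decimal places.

1.034

p = 161/287 ≈ 0.560976.
d = −(3/4) ln(1 − 4p/3) = −0.75 ln(1 − 0.747968) = −0.75 ln(0.252032)
  = −0.75 × (-1.378199) = 1.033649 substitutions/site.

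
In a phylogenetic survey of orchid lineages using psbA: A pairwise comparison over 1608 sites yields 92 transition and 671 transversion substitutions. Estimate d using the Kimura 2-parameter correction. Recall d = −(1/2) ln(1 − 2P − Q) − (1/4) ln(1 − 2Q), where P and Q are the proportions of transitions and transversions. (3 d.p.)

0.829

P = 92/1608 ≈ 0.057214 and Q = 671/1608 ≈ 0.417289.
Under the Kimura two-parameter model, d = −½ ln(1 − 2P − Q) − ¼ ln(1 − 2Q).
1 − 2P − Q = 0.468283, giving −½ ln(0.468283) = 0.379341.
1 − 2Q = 0.165422, giving −¼ ln(0.165422) = 0.449814.
d = 0.379341 + 0.449814 = 0.829155.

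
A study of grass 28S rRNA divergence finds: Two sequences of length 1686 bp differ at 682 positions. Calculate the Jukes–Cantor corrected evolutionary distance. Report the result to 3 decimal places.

0.581

p = 682/1686 ≈ 0.404508.
d = −(3/4) ln(1 − 4p/3) = −0.75 ln(1 − 0.539344) = −0.75 ln(0.460656)
  = −0.75 × (-0.775104) = 0.581328 substitutions/site.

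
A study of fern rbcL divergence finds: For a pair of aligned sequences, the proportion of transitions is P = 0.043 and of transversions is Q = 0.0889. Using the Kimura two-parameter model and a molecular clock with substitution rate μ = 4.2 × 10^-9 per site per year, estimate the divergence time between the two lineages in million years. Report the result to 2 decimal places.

17.27

Under the Kimura two-parameter model, d = −½ ln(1 − 2P − Q) − ¼ ln(1 − 2Q).
1 − 2P − Q = 0.8251, giving −½ ln(0.8251) = 0.096125.
1 − 2Q = 0.8222, giving −¼ ln(0.8222) = 0.048943.
d = 0.096125 + 0.048943 = 0.145068.
Under a molecular clock d = 2μt, so t = d/(2μ) = 0.145068 / (2 × 4.2 × 10^-9) = 17.27 million years.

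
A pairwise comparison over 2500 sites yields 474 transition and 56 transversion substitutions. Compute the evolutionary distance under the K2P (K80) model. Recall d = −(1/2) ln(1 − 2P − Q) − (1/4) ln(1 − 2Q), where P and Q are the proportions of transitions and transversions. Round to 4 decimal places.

0.2682

P = 474/2500 = 0.1896 and Q = 56/2500 = 0.0224.
Under the Kimura two-parameter model, d = −½ ln(1 − 2P − Q) − ¼ ln(1 − 2Q).
1 − 2P − Q = 0.5984, giving −½ ln(0.5984) = 0.256748.
1 − 2Q = 0.9552, giving −¼ ln(0.9552) = 0.011459.
d = 0.256748 + 0.011459 = 0.268207.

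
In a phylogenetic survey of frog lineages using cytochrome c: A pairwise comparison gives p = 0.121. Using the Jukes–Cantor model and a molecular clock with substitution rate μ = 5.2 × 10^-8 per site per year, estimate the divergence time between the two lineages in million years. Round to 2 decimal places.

1.27

d = −(3/4) ln(1 − 4p/3) = −0.75 ln(1 − 0.161333) = −0.75 ln(0.838667)
  = −0.75 × (-0.175942) = 0.131957 substitutions/site.
Under a molecular clock d = 2μt, so t = d/(2μ) = 0.131957 / (2 × 5.2 × 10^-8) = 1.27 million years.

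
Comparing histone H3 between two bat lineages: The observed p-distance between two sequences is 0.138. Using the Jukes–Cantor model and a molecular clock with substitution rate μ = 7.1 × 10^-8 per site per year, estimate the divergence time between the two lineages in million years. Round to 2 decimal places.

d = −(3/4) ln(1 − 4p/3) = −0.75 ln(1 − 0.184) = −0.75 ln(0.816)
  = −0.75 × (-0.203341) = 0.152506 substitutions/site.
Under a molecular clock d = 2μt, so t = d/(2μ) = 0.152506 / (2 × 7.1 × 10^-8) = 1.07 million years.

1.07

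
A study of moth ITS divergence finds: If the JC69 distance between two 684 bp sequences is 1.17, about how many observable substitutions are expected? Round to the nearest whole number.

Invert JC69: p = (3/4)(1 − e^(−4d/3)) = 0.75 × (1 − e^(-1.56)) = 0.75 × (1 − 0.210136) = 0.592398.
Expected differing sites = pL ≈ 0.592398 × 684 = 405.200232 ≈ 405.

405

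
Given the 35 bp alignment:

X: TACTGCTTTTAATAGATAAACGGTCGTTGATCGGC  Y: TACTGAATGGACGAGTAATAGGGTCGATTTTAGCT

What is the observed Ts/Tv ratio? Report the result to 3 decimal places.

Transitions are A↔G and C↔T; transversions are all other mismatches.
Transitions: 1. Transversions: 15.
R = 1/15 = 0.066666… ≈ 0.067 (to 3 d.p.).

0.067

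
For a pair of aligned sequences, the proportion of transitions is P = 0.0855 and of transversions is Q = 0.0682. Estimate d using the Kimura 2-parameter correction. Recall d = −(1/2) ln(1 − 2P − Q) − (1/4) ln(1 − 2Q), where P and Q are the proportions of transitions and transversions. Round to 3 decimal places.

Under the Kimura two-parameter model, d = −½ ln(1 − 2P − Q) − ¼ ln(1 − 2Q).
1 − 2P − Q = 0.7608, giving −½ ln(0.7608) = 0.136692.
1 − 2Q = 0.8636, giving −¼ ln(0.8636) = 0.036661.
d = 0.136692 + 0.036661 = 0.173353.

0.173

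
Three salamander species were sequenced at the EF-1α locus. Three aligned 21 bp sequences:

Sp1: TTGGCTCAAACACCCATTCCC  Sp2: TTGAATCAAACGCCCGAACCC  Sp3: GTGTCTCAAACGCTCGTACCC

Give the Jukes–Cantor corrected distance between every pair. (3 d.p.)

d(Sp1,Sp2) = 0.360, d(Sp1,Sp3) = 0.360, d(Sp2,Sp3) = 0.286

Sp1–Sp2: 6/21 sites differ → p ≈ 0.285714, d = −0.75 ln(1 − 0.380952) = 0.359679 ≈ 0.360.
Sp1–Sp3: 6/21 sites differ → p ≈ 0.285714, d = −0.75 ln(1 − 0.380952) = 0.359679 ≈ 0.360.
Sp2–Sp3: 5/21 sites differ → p ≈ 0.238095, d = −0.75 ln(1 − 0.31746) = 0.286451 ≈ 0.286.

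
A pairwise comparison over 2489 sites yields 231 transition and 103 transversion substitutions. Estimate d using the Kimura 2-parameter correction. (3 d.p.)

P = 231/2489 ≈ 0.092808 and Q = 103/2489 ≈ 0.041382.
Under the Kimura two-parameter model, d = −½ ln(1 − 2P − Q) − ¼ ln(1 − 2Q).
1 − 2P − Q = 0.773002, giving −½ ln(0.773002) = 0.128737.
1 − 2Q = 0.917236, giving −¼ ln(0.917236) = 0.021598.
d = 0.128737 + 0.021598 = 0.150335.

0.150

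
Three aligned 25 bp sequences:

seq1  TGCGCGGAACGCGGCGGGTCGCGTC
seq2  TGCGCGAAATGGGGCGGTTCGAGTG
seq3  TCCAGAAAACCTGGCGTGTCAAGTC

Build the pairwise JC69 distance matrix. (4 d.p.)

d(seq1,seq2) = 0.2892, d(seq1,seq3) = 0.5716, d(seq2,seq3) = 0.6626

seq1–seq2: 6/25 sites differ → p = 0.24, d = −0.75 ln(1 − 0.32) = 0.289247 ≈ 0.2892.
seq1–seq3: 10/25 sites differ → p = 0.4, d = −0.75 ln(1 − 0.533333) = 0.571605 ≈ 0.5716.
seq2–seq3: 11/25 sites differ → p = 0.44, d = −0.75 ln(1 − 0.586667) = 0.662626 ≈ 0.6626.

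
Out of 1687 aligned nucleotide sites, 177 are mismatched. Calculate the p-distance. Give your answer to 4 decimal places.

p = 177/1687 = 0.104919… ≈ 0.1049 (to 4 d.p.).

0.1049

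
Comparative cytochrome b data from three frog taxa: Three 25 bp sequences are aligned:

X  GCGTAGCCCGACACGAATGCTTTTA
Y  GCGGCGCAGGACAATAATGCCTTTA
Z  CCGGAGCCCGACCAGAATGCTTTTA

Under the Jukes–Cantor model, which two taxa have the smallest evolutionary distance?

X and Z

X–Y: 7/25 differ, p = 0.280, d = 0.351.
X–Z: 4/25 differ, p = 0.160, d = 0.180.
Y–Z: 7/25 differ, p = 0.280, d = 0.351.
The smallest distance is between X and Z.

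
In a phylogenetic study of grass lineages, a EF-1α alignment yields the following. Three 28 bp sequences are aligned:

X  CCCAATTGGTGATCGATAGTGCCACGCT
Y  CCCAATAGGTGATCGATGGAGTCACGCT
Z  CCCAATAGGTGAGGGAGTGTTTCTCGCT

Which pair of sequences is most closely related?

X and Y

X–Y: 4/28 differ, p = 0.143, d = 0.158.
X–Z: 8/28 differ, p = 0.286, d = 0.360.
Y–Z: 7/28 differ, p = 0.250, d = 0.304.
The smallest distance is between X and Y.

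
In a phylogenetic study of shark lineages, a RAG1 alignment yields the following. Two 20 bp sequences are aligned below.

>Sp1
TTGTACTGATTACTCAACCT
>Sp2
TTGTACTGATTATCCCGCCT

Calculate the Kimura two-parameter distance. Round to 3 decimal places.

0.242

Of 20 sites, 3 differences are transitions and 1 are transversions, so P = 3/20 = 0.15 and Q = 1/20 = 0.05.
Under the Kimura two-parameter model, d = −½ ln(1 − 2P − Q) − ¼ ln(1 − 2Q).
1 − 2P − Q = 0.65, giving −½ ln(0.65) = 0.215391.
1 − 2Q = 0.9, giving −¼ ln(0.9) = 0.026340.
d = 0.215391 + 0.026340 = 0.241731.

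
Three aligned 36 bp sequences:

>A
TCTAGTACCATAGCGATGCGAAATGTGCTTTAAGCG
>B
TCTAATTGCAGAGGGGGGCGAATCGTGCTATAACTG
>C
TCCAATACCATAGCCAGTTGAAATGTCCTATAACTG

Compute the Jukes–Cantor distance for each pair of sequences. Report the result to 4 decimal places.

A–B: 12/36 sites differ → p ≈ 0.333333, d = −0.75 ln(1 − 0.444444) = 0.440839 ≈ 0.4408.
A–C: 10/36 sites differ → p ≈ 0.277778, d = −0.75 ln(1 − 0.370371) = 0.346968 ≈ 0.3470.
B–C: 12/36 sites differ → p ≈ 0.333333, d = −0.75 ln(1 − 0.444444) = 0.440839 ≈ 0.4408.

d(A,B) = 0.4408, d(A,C) = 0.3470, d(B,C) = 0.4408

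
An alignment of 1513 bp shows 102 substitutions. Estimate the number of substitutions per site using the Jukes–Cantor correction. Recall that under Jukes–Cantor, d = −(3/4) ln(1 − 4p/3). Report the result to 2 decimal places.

p = 102/1513 ≈ 0.067416.
d = −(3/4) ln(1 − 4p/3) = −0.75 ln(1 − 0.089888) = −0.75 ln(0.910112)
  = −0.75 × (-0.094188) = 0.070641 substitutions/site.

0.07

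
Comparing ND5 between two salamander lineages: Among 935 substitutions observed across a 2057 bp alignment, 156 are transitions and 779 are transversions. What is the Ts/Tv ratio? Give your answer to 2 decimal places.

0.20

R = 156/779 = 0.200256… ≈ 0.20 (to 2 d.p.).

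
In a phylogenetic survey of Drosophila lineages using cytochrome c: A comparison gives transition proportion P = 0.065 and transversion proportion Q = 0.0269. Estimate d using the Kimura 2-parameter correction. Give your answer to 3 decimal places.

Under the Kimura two-parameter model, d = −½ ln(1 − 2P − Q) − ¼ ln(1 − 2Q).
1 − 2P − Q = 0.8431, giving −½ ln(0.8431) = 0.085335.
1 − 2Q = 0.9462, giving −¼ ln(0.9462) = 0.013825.
d = 0.085335 + 0.013825 = 0.099160.

0.099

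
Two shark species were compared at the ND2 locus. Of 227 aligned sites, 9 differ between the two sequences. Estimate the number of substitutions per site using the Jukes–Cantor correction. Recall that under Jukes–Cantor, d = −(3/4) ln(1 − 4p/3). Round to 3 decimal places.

p = 9/227 ≈ 0.039648.
d = −(3/4) ln(1 − 4p/3) = −0.75 ln(1 − 0.052864) = −0.75 ln(0.947136)
  = −0.75 × (-0.054313) = 0.040735 substitutions/site.

0.041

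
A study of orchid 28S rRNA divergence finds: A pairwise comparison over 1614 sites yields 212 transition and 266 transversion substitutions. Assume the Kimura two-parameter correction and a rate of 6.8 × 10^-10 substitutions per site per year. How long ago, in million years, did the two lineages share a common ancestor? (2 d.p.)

P = 212/1614 ≈ 0.131351 and Q = 266/1614 ≈ 0.164808.
Under the Kimura two-parameter model, d = −½ ln(1 − 2P − Q) − ¼ ln(1 − 2Q).
1 − 2P − Q = 0.57249, giving −½ ln(0.57249) = 0.278880.
1 − 2Q = 0.670384, giving −¼ ln(0.670384) = 0.099976.
d = 0.278880 + 0.099976 = 0.378856.
Under a molecular clock d = 2μt, so t = d/(2μ) = 0.378856 / (2 × 6.8 × 10^-10) = 278.57 million years.

278.57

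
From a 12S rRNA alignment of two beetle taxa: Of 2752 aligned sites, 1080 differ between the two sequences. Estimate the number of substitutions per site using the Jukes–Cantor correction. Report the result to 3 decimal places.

0.556

p = 1080/2752 ≈ 0.392442.
d = −(3/4) ln(1 − 4p/3) = −0.75 ln(1 − 0.523256) = −0.75 ln(0.476744)
  = −0.75 × (-0.740776) = 0.555582 substitutions/site.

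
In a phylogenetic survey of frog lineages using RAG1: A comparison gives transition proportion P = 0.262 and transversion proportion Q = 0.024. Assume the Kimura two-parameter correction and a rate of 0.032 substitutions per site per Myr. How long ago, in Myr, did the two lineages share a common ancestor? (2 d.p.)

6.40

Under the Kimura two-parameter model, d = −½ ln(1 − 2P − Q) − ¼ ln(1 − 2Q).
1 − 2P − Q = 0.452, giving −½ ln(0.452) = 0.397037.
1 − 2Q = 0.952, giving −¼ ln(0.952) = 0.012298.
d = 0.397037 + 0.012298 = 0.409335.
Under a molecular clock d = 2μt, so t = d/(2μ) = 0.409335 / (2 × 0.032) = 6.40 Myr.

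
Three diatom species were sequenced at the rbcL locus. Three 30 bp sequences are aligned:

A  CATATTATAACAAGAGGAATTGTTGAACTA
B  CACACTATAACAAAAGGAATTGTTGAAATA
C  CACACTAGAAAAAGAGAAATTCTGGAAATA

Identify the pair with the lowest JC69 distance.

A–B: 4/30 differ, p = 0.133, d = 0.147.
A–C: 8/30 differ, p = 0.267, d = 0.330.
B–C: 6/30 differ, p = 0.200, d = 0.233.
The smallest distance is between A and B.

A and B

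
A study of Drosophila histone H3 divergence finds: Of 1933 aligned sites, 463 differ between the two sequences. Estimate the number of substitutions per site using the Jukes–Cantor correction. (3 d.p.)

p = 463/1933 ≈ 0.239524.
d = −(3/4) ln(1 − 4p/3) = −0.75 ln(1 − 0.319365) = −0.75 ln(0.680635)
  = −0.75 × (-0.384729) = 0.288547 substitutions/site.

0.289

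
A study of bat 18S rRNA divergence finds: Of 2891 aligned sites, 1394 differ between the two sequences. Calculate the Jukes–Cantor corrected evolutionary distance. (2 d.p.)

p = 1394/2891 ≈ 0.482186.
d = −(3/4) ln(1 − 4p/3) = −0.75 ln(1 − 0.642915) = −0.75 ln(0.357085)
  = −0.75 × (-1.029781) = 0.772336 substitutions/site.

0.77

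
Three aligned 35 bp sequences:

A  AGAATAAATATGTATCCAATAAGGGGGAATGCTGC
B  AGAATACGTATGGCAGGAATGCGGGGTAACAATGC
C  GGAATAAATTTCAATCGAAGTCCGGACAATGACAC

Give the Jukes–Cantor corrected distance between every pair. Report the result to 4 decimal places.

d(A,B) = 0.5128, d(A,C) = 0.5716, d(B,C) = 0.8681

A–B: 13/35 sites differ → p ≈ 0.371429, d = −0.75 ln(1 − 0.495239) = 0.512753 ≈ 0.5128.
A–C: 14/35 sites differ → p = 0.4, d = −0.75 ln(1 − 0.533333) = 0.571605 ≈ 0.5716.
B–C: 18/35 sites differ → p ≈ 0.514286, d = −0.75 ln(1 − 0.685715) = 0.868091 ≈ 0.8681.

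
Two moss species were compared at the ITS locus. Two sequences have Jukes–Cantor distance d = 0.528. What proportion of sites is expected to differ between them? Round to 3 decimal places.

0.379

p = (3/4)(1 − e^(−4d/3)) = 0.75 × (1 − e^(-0.704)) = 0.75 × (1 − 0.494603) = 0.379048.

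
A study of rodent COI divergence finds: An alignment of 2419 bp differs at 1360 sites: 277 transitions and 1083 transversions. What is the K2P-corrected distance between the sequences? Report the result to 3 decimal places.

1.129

P = 277/2419 ≈ 0.11451 and Q = 1083/2419 ≈ 0.447706.
Under the Kimura two-parameter model, d = −½ ln(1 − 2P − Q) − ¼ ln(1 − 2Q).
1 − 2P − Q = 0.323274, giving −½ ln(0.323274) = 0.564628.
1 − 2Q = 0.104588, giving −¼ ln(0.104588) = 0.564432.
d = 0.564628 + 0.564432 = 1.129060.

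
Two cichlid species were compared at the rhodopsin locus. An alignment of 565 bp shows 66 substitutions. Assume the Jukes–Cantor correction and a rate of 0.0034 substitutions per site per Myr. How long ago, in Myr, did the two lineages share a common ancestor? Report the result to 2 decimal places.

p = 66/565 ≈ 0.116814.
d = −(3/4) ln(1 − 4p/3) = −0.75 ln(1 − 0.155752) = −0.75 ln(0.844248)
  = −0.75 × (-0.169309) = 0.126982 substitutions/site.
Under a molecular clock d = 2μt, so t = d/(2μ) = 0.126982 / (2 × 0.0034) = 18.67 Myr.

18.67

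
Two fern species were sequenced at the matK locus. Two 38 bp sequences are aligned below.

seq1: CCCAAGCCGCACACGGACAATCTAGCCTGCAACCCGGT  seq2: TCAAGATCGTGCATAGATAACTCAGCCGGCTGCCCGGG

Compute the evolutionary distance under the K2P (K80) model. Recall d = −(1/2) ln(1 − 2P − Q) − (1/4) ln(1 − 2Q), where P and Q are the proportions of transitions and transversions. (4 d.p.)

Of 38 sites, 13 differences are transitions and 4 are transversions, so P = 13/38 ≈ 0.342105 and Q = 4/38 ≈ 0.105263.
Under the Kimura two-parameter model, d = −½ ln(1 − 2P − Q) − ¼ ln(1 − 2Q).
1 − 2P − Q = 0.210527, giving −½ ln(0.210527) = 0.779071.
1 − 2Q = 0.789474, giving −¼ ln(0.789474) = 0.059097.
d = 0.779071 + 0.059097 = 0.838168.

0.8382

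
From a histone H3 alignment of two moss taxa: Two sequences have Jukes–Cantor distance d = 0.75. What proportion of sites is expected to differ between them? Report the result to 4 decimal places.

p = (3/4)(1 − e^(−4d/3)) = 0.75 × (1 − e^(-1)) = 0.75 × (1 − 0.367879) = 0.474091.

0.4741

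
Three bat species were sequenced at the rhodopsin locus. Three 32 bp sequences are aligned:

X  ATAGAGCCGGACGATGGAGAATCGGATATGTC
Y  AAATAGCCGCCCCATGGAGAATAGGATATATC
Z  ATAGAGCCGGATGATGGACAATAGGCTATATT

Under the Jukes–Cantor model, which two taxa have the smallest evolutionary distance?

X and Z

X–Y: 7/32 differ, p = 0.219, d = 0.259.
X–Z: 6/32 differ, p = 0.188, d = 0.216.
Y–Z: 9/32 differ, p = 0.281, d = 0.353.
The smallest distance is between X and Z.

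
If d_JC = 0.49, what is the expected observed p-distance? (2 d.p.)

0.36

p = (3/4)(1 − e^(−4d/3)) = 0.75 × (1 − e^(-0.653333)) = 0.75 × (1 − 0.520309) = 0.359768.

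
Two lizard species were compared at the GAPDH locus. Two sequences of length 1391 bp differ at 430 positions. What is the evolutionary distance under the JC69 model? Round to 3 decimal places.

p = 430/1391 ≈ 0.30913.
d = −(3/4) ln(1 − 4p/3) = −0.75 ln(1 − 0.412173) = −0.75 ln(0.587827)
  = −0.75 × (-0.531323) = 0.398492 substitutions/site.

0.398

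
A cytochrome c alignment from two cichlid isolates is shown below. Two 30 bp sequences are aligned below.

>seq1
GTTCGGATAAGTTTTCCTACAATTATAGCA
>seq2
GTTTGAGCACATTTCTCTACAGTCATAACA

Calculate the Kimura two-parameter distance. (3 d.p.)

Of 30 sites, 10 differences are transitions and 1 are transversions, so P = 10/30 ≈ 0.333333 and Q = 1/30 ≈ 0.033333.
Under the Kimura two-parameter model, d = −½ ln(1 − 2P − Q) − ¼ ln(1 − 2Q).
1 − 2P − Q = 0.300001, giving −½ ln(0.300001) = 0.601985.
1 − 2Q = 0.933334, giving −¼ ln(0.933334) = 0.017248.
d = 0.601985 + 0.017248 = 0.619233.

0.619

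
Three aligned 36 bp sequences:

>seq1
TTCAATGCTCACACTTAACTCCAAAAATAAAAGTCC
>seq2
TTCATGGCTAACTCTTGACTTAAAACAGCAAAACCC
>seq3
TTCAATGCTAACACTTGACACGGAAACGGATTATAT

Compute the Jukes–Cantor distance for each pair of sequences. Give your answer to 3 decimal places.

d(seq1,seq2) = 0.441, d(seq1,seq3) = 0.493, d(seq2,seq3) = 0.608

seq1–seq2: 12/36 sites differ → p ≈ 0.333333, d = −0.75 ln(1 − 0.444444) = 0.440839 ≈ 0.441.
seq1–seq3: 13/36 sites differ → p ≈ 0.361111, d = −0.75 ln(1 − 0.481481) = 0.492584 ≈ 0.493.
seq2–seq3: 15/36 sites differ → p ≈ 0.416667, d = −0.75 ln(1 − 0.555556) = 0.608198 ≈ 0.608.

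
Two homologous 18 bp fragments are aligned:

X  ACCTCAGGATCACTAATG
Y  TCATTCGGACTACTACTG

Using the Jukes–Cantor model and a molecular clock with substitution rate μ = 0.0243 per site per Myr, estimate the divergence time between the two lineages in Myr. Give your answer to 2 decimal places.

11.28

The sequences differ at 7 of 18 sites (1, 3, 5, 6, 10, 11, 16), so p = 7/18 ≈ 0.388889.
d = −(3/4) ln(1 − 4p/3) = −0.75 ln(1 − 0.518519) = −0.75 ln(0.481481)
  = −0.75 × (-0.730889) = 0.548167 substitutions/site.
Under a molecular clock d = 2μt, so t = d/(2μ) = 0.548167 / (2 × 0.0243) = 11.28 Myr.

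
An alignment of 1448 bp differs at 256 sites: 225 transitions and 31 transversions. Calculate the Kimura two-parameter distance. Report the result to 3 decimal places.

0.213

P = 225/1448 ≈ 0.155387 and Q = 31/1448 ≈ 0.021409.
Under the Kimura two-parameter model, d = −½ ln(1 − 2P − Q) − ¼ ln(1 − 2Q).
1 − 2P − Q = 0.667817, giving −½ ln(0.667817) = 0.201871.
1 − 2Q = 0.957182, giving −¼ ln(0.957182) = 0.010940.
d = 0.201871 + 0.010940 = 0.212811.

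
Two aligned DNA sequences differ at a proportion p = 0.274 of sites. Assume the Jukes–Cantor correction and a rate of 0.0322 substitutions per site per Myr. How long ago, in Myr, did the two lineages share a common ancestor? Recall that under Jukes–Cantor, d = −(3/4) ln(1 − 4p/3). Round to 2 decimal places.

d = −(3/4) ln(1 − 4p/3) = −0.75 ln(1 − 0.365333) = −0.75 ln(0.634667)
  = −0.75 × (-0.454655) = 0.340991 substitutions/site.
Under a molecular clock d = 2μt, so t = d/(2μ) = 0.340991 / (2 × 0.0322) = 5.29 Myr.

5.29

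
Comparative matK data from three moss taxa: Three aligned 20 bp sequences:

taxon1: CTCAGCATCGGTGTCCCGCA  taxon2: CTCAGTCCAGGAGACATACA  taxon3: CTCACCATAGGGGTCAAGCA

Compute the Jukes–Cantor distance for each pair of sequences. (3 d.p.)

d(taxon1,taxon2) = 0.687, d(taxon1,taxon3) = 0.304, d(taxon2,taxon3) = 0.572

taxon1–taxon2: 9/20 sites differ → p = 0.45, d = −0.75 ln(1 − 0.6) = 0.687218 ≈ 0.687.
taxon1–taxon3: 5/20 sites differ → p = 0.25, d = −0.75 ln(1 − 0.333333) = 0.304098 ≈ 0.304.
taxon2–taxon3: 8/20 sites differ → p = 0.4, d = −0.75 ln(1 − 0.533333) = 0.571605 ≈ 0.572.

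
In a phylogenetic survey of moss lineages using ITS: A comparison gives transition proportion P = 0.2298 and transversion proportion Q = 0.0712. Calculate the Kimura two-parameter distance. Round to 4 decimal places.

Under the Kimura two-parameter model, d = −½ ln(1 − 2P − Q) − ¼ ln(1 − 2Q).
1 − 2P − Q = 0.4692, giving −½ ln(0.4692) = 0.378363.
1 − 2Q = 0.8576, giving −¼ ln(0.8576) = 0.038404.
d = 0.378363 + 0.038404 = 0.416767.

0.4168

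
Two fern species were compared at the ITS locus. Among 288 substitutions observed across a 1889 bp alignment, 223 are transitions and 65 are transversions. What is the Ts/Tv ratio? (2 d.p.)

3.43

R = 223/65 = 3.430769… ≈ 3.43 (to 2 d.p.).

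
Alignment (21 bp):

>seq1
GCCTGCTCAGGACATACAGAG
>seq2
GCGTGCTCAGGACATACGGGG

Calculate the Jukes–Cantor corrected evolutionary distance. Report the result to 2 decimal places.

0.16

The sequences differ at 3 of 21 sites (3, 18, 20), so p = 3/21 ≈ 0.142857.
d = −(3/4) ln(1 − 4p/3) = −0.75 ln(1 − 0.190476) = −0.75 ln(0.809524)
  = −0.75 × (-0.211309) = 0.158482 substitutions/site.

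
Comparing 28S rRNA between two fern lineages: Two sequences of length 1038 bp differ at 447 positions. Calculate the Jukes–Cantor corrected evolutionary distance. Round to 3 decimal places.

p = 447/1038 ≈ 0.430636.
d = −(3/4) ln(1 − 4p/3) = −0.75 ln(1 − 0.574181) = −0.75 ln(0.425819)
  = −0.75 × (-0.853741) = 0.640306 substitutions/site.

0.640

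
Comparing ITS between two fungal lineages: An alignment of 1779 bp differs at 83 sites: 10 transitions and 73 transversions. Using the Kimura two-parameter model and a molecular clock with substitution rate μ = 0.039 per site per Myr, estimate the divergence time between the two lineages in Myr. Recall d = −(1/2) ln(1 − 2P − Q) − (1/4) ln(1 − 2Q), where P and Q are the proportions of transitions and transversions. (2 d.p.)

P = 10/1779 ≈ 0.005621 and Q = 73/1779 ≈ 0.041034.
Under the Kimura two-parameter model, d = −½ ln(1 − 2P − Q) − ¼ ln(1 − 2Q).
1 − 2P − Q = 0.947724, giving −½ ln(0.947724) = 0.026846.
1 − 2Q = 0.917932, giving −¼ ln(0.917932) = 0.021408.
d = 0.026846 + 0.021408 = 0.048254.
Under a molecular clock d = 2μt, so t = d/(2μ) = 0.048254 / (2 × 0.039) = 0.62 Myr.

0.62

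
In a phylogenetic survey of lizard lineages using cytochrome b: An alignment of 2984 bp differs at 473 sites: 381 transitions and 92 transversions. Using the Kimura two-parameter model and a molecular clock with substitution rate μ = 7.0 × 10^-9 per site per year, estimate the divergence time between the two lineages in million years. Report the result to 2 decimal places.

13.18

P = 381/2984 ≈ 0.127681 and Q = 92/2984 ≈ 0.030831.
Under the Kimura two-parameter model, d = −½ ln(1 − 2P − Q) − ¼ ln(1 − 2Q).
1 − 2P − Q = 0.713807, giving −½ ln(0.713807) = 0.168571.
1 − 2Q = 0.938338, giving −¼ ln(0.938338) = 0.015911.
d = 0.168571 + 0.015911 = 0.184482.
Under a molecular clock d = 2μt, so t = d/(2μ) = 0.184482 / (2 × 7.0 × 10^-9) = 13.18 million years.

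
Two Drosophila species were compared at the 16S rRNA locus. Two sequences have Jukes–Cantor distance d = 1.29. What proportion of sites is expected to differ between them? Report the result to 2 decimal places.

0.62

p = (3/4)(1 − e^(−4d/3)) = 0.75 × (1 − e^(-1.72)) = 0.75 × (1 − 0.179066) = 0.615701.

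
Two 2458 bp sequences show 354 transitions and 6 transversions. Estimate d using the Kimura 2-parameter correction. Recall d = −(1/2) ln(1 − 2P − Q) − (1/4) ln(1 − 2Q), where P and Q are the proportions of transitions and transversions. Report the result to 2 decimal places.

P = 354/2458 ≈ 0.14402 and Q = 6/2458 ≈ 0.002441.
Under the Kimura two-parameter model, d = −½ ln(1 − 2P − Q) − ¼ ln(1 − 2Q).
1 − 2P − Q = 0.709519, giving −½ ln(0.709519) = 0.171584.
1 − 2Q = 0.995118, giving −¼ ln(0.995118) = 0.001223.
d = 0.171584 + 0.001223 = 0.172807.

0.17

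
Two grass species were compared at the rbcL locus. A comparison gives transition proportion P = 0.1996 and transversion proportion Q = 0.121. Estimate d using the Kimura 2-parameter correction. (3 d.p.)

0.436

Under the Kimura two-parameter model, d = −½ ln(1 − 2P − Q) − ¼ ln(1 − 2Q).
1 − 2P − Q = 0.4798, giving −½ ln(0.4798) = 0.367193.
1 − 2Q = 0.758, giving −¼ ln(0.758) = 0.069268.
d = 0.367193 + 0.069268 = 0.436461.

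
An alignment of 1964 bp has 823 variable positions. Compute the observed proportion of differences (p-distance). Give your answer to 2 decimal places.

0.42

p = 823/1964 = 0.419042… ≈ 0.42 (to 2 d.p.).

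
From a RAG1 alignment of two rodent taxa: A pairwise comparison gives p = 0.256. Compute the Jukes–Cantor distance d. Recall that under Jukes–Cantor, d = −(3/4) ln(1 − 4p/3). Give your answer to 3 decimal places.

d = −(3/4) ln(1 − 4p/3) = −0.75 ln(1 − 0.341333) = −0.75 ln(0.658667)
  = −0.75 × (-0.417537) = 0.313153 substitutions/site.

0.313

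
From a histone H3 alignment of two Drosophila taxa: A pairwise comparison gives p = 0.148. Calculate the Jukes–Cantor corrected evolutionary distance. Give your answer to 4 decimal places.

0.1649

d = −(3/4) ln(1 − 4p/3) = −0.75 ln(1 − 0.197333) = −0.75 ln(0.802667)
  = −0.75 × (-0.219815) = 0.164861 substitutions/site.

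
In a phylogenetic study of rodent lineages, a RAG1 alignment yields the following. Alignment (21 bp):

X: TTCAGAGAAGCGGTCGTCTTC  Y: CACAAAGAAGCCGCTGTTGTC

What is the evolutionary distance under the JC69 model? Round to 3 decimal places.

The sequences differ at 8 of 21 sites (1, 2, 5, 12, 14, 15, 18, 19), so p = 8/21 ≈ 0.380952.
d = −(3/4) ln(1 − 4p/3) = −0.75 ln(1 − 0.507936) = −0.75 ln(0.492064)
  = −0.75 × (-0.709146) = 0.531860 substitutions/site.

0.532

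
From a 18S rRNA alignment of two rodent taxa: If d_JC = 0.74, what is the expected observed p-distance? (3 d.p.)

0.470

p = (3/4)(1 − e^(−4d/3)) = 0.75 × (1 − e^(-0.986667)) = 0.75 × (1 − 0.372817) = 0.470387.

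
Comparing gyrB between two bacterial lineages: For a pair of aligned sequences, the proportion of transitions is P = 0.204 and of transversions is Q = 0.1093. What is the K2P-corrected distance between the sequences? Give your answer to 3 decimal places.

0.426

Under the Kimura two-parameter model, d = −½ ln(1 − 2P − Q) − ¼ ln(1 − 2Q).
1 − 2P − Q = 0.4827, giving −½ ln(0.4827) = 0.364180.
1 − 2Q = 0.7814, giving −¼ ln(0.7814) = 0.061667.
d = 0.364180 + 0.061667 = 0.425847.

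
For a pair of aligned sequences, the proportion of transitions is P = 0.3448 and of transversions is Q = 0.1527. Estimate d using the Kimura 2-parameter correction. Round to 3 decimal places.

Under the Kimura two-parameter model, d = −½ ln(1 − 2P − Q) − ¼ ln(1 − 2Q).
1 − 2P − Q = 0.1577, giving −½ ln(0.1577) = 0.923530.
1 − 2Q = 0.6946, giving −¼ ln(0.6946) = 0.091105.
d = 0.923530 + 0.091105 = 1.014635.

1.015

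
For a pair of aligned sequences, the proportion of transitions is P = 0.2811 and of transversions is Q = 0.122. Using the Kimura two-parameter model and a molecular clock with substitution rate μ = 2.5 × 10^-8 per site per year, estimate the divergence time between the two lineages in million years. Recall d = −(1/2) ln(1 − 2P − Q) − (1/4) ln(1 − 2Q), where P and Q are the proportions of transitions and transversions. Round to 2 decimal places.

Under the Kimura two-parameter model, d = −½ ln(1 − 2P − Q) − ¼ ln(1 − 2Q).
1 − 2P − Q = 0.3158, giving −½ ln(0.3158) = 0.576323.
1 − 2Q = 0.756, giving −¼ ln(0.756) = 0.069928.
d = 0.576323 + 0.069928 = 0.646251.
Under a molecular clock d = 2μt, so t = d/(2μ) = 0.646251 / (2 × 2.5 × 10^-8) = 12.93 million years.

12.93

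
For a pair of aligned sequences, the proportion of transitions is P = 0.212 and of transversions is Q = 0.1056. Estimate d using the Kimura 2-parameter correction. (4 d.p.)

Under the Kimura two-parameter model, d = −½ ln(1 − 2P − Q) − ¼ ln(1 − 2Q).
1 − 2P − Q = 0.4704, giving −½ ln(0.4704) = 0.377086.
1 − 2Q = 0.7888, giving −¼ ln(0.7888) = 0.059311.
d = 0.377086 + 0.059311 = 0.436397.

0.4364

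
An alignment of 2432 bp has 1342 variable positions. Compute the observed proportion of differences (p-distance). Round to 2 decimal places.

0.55

p = 1342/2432 = 0.551809… ≈ 0.55 (to 2 d.p.).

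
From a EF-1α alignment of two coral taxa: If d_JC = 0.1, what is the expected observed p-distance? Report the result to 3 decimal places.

0.094

p = (3/4)(1 − e^(−4d/3)) = 0.75 × (1 − e^(-0.133333)) = 0.75 × (1 − 0.875174) = 0.093620.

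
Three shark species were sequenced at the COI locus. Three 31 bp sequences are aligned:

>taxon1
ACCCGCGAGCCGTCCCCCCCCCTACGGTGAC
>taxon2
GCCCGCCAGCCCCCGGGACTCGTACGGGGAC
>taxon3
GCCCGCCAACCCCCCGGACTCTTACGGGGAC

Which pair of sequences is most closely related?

taxon2 and taxon3

taxon1–taxon2: 11/31 differ, p = 0.355, d = 0.481.
taxon1–taxon3: 11/31 differ, p = 0.355, d = 0.481.
taxon2–taxon3: 3/31 differ, p = 0.097, d = 0.104.
The smallest distance is between taxon2 and taxon3.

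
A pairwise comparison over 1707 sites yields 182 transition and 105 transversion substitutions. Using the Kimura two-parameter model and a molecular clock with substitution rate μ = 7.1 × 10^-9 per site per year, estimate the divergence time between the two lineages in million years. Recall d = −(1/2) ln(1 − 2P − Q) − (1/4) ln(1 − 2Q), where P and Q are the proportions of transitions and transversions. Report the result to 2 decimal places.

13.62

P = 182/1707 ≈ 0.10662 and Q = 105/1707 ≈ 0.061511.
Under the Kimura two-parameter model, d = −½ ln(1 − 2P − Q) − ¼ ln(1 − 2Q).
1 − 2P − Q = 0.725249, giving −½ ln(0.725249) = 0.160620.
1 − 2Q = 0.876978, giving −¼ ln(0.876978) = 0.032818.
d = 0.160620 + 0.032818 = 0.193438.
Under a molecular clock d = 2μt, so t = d/(2μ) = 0.193438 / (2 × 7.1 × 10^-9) = 13.62 million years.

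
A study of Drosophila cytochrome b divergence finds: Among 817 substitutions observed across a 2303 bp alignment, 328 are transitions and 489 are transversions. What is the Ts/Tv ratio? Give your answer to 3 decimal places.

0.671

R = 328/489 = 0.670756… ≈ 0.671 (to 3 d.p.).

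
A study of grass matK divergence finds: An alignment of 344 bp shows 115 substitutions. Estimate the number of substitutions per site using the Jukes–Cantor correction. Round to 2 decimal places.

p = 115/344 ≈ 0.334302.
d = −(3/4) ln(1 − 4p/3) = −0.75 ln(1 − 0.445736) = −0.75 ln(0.554264)
  = −0.75 × (-0.590114) = 0.442586 substitutions/site.

0.44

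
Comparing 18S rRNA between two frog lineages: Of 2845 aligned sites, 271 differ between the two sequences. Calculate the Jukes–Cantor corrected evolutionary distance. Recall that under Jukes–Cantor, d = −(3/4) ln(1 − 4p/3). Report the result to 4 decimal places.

p = 271/2845 ≈ 0.095255.
d = −(3/4) ln(1 − 4p/3) = −0.75 ln(1 − 0.127007) = −0.75 ln(0.872993)
  = −0.75 × (-0.135828) = 0.101871 substitutions/site.

0.1019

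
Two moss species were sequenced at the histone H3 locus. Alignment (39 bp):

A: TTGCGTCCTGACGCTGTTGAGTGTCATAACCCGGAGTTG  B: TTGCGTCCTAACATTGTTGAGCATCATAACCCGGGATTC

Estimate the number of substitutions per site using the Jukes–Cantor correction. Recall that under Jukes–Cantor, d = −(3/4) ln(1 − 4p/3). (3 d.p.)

The sequences differ at 8 of 39 sites (10, 13, 14, 22, 23, 35, 36, 39), so p = 8/39 ≈ 0.205128.
d = −(3/4) ln(1 − 4p/3) = −0.75 ln(1 − 0.273504) = −0.75 ln(0.726496)
  = −0.75 × (-0.319522) = 0.239642 substitutions/site.

0.240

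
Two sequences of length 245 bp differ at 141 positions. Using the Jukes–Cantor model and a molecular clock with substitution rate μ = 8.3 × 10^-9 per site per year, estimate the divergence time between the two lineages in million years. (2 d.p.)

65.88

p = 141/245 ≈ 0.57551.
d = −(3/4) ln(1 − 4p/3) = −0.75 ln(1 − 0.767347) = −0.75 ln(0.232653)
  = −0.75 × (-1.458207) = 1.093655 substitutions/site.
Under a molecular clock d = 2μt, so t = d/(2μ) = 1.093655 / (2 × 8.3 × 10^-9) = 65.88 million years.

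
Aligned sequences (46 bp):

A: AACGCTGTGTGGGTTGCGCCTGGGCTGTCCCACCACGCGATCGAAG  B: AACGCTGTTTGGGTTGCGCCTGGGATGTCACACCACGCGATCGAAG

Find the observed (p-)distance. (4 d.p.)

The sequences differ at 3 of 46 positions (sites 9, 25, 30).
p = 3/46 = 0.065217… ≈ 0.0652 (to 4 d.p.).

0.0652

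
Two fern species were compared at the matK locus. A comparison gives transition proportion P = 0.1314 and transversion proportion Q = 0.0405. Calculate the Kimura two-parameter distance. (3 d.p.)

0.202

Under the Kimura two-parameter model, d = −½ ln(1 − 2P − Q) − ¼ ln(1 − 2Q).
1 − 2P − Q = 0.6967, giving −½ ln(0.6967) = 0.180700.
1 − 2Q = 0.919, giving −¼ ln(0.919) = 0.021117.
d = 0.180700 + 0.021117 = 0.201817.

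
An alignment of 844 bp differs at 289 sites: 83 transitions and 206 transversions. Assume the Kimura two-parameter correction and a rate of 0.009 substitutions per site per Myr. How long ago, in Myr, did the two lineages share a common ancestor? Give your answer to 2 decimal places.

25.45

P = 83/844 ≈ 0.098341 and Q = 206/844 ≈ 0.244076.
Under the Kimura two-parameter model, d = −½ ln(1 − 2P − Q) − ¼ ln(1 − 2Q).
1 − 2P − Q = 0.559242, giving −½ ln(0.559242) = 0.290586.
1 − 2Q = 0.511848, giving −¼ ln(0.511848) = 0.167432.
d = 0.290586 + 0.167432 = 0.458018.
Under a molecular clock d = 2μt, so t = d/(2μ) = 0.458018 / (2 × 0.009) = 25.45 Myr.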